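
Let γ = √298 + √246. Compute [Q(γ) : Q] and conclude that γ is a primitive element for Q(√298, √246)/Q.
[Q(γ) : Q] = 4 (equivalently, Q(γ) = Q(√298, √246))

Obviously Q(γ) ⊆ Q(√298, √246), and [Q(√298, √246):Q] = 4 (since 298, 246 are distinct squarefree integers > 1 with 73308 not a perfect square). To show equality we compute the minimal polynomial of γ. From γ = √298 + √246: γ^2 = 298 + 2√(73308) + 246 = 544 + 2√(73308), so γ^2 - 544 = 2√(73308); squaring, (γ^2 - 544)^2 = 4·73308, i.e. γ^4 - 1088γ^2 + 295936 - 293232 = 0, i.e. γ^4 - 1088γ^2 + 2704 = 0. So γ is a root of x^4 - 1088x^2 + 2704. This polynomial is irreducible over Q: it has no rational root (each ±√298 ± √246 is irrational), and any factorization into two quadratics over Q would force √(73308) ∈ Q (pairing opposite roots) or √298, √246 ∈ Q (other pairings), all impossible. Hence [Q(γ):Q] = 4 = [Q(√298, √246):Q], so Q(γ) = Q(√298, √246).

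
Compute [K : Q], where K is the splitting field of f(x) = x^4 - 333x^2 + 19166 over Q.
[K : Q] = 4

Solving the quadratic in x^2: x^2 = (333 ± √(333^2 - 4·19166))/2 = (333 ± √34225)/2 = (333 ± 185)/2, giving x^2 = 74 or x^2 = 259. So f(x) = (x^2 - 74)(x^2 - 259) and the roots of f are ±√74, ±√259. Hence the splitting field is K = Q(√74, √259). Since 74 and 259 are distinct squarefree integers > 1, their product 19166 is not a perfect square, so √259 ∉ Q(√74). By the tower law [K:Q] = [Q(√74,√259):Q(√74)] · [Q(√74):Q] = 2 · 2 = 4.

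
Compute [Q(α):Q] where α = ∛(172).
[Q(α):Q] = 3

The minimal polynomial of α is x^3 - 172, irreducible over Q since 172 is not a perfect cube (so x^3 - 172 has no rational root). Hence [Q(α):Q] = deg(m_α) = 3.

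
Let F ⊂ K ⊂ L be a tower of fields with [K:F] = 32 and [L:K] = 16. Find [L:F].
[L:F] = 512

The tower law says that for any tower of field extensions F ⊂ K ⊂ L with finite degrees, [L:F] = [L:K] · [K:F]. Here this gives [L:F] = 16 · 32 = 512.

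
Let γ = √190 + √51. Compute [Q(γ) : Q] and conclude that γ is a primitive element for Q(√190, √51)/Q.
[Q(γ) : Q] = 4 (equivalently, Q(γ) = Q(√190, √51))

Obviously Q(γ) ⊆ Q(√190, √51), and [Q(√190, √51):Q] = 4 (since 190, 51 are distinct squarefree integers > 1 with 9690 not a perfect square). To show equality we compute the minimal polynomial of γ. From γ = √190 + √51: γ^2 = 190 + 2√(9690) + 51 = 241 + 2√(9690), so γ^2 - 241 = 2√(9690); squaring, (γ^2 - 241)^2 = 4·9690, i.e. γ^4 - 482γ^2 + 58081 - 38760 = 0, i.e. γ^4 - 482γ^2 + 19321 = 0. So γ is a root of x^4 - 482x^2 + 19321. This polynomial is irreducible over Q: it has no rational root (each ±√190 ± √51 is irrational), and any factorization into two quadratics over Q would force √(9690) ∈ Q (pairing opposite roots) or √190, √51 ∈ Q (other pairings), all impossible. Hence [Q(γ):Q] = 4 = [Q(√190, √51):Q], so Q(γ) = Q(√190, √51).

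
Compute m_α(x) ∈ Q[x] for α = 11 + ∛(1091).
m_α(x) = x^3 - 33x^2 + 363x - 2422

Set β = α - 11 = ∛(1091), so β^3 = 1091. Then (α - 11)^3 - 1091 = 0, i.e. α is a root of g(x) = (x - 11)^3 - 1091 = x^3 - 33x^2 + 363x - 2422. Since g(x) = h(x - 11) where h(x) = x^3 - 1091, and h is irreducible over Q (because 1091 is not a perfect cube, so h has no rational root, and a monic cubic with no rational root is irreducible), g is also irreducible (irreducibility is preserved under the substitution x → x - 11). Hence m_α(x) = x^3 - 33x^2 + 363x - 2422.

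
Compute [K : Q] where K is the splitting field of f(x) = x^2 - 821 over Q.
[K : Q] = 2

f(x) = x^2 - 821 factors as (x - √821)(x + √821). The splitting field is K = Q(√821). Since 821 is squarefree and > 1, it is not a perfect square, so x^2 - 821 is irreducible over Q and [Q(√821) : Q] = 2. Hence [K : Q] = 2.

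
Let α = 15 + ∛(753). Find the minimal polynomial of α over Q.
m_α(x) = x^3 - 45x^2 + 675x - 4128

Set β = α - 15 = ∛(753), so β^3 = 753. Then (α - 15)^3 - 753 = 0, i.e. α is a root of g(x) = (x - 15)^3 - 753 = x^3 - 45x^2 + 675x - 4128. Since g(x) = h(x - 15) where h(x) = x^3 - 753, and h is irreducible over Q (because 753 is not a perfect cube, so h has no rational root, and a monic cubic with no rational root is irreducible), g is also irreducible (irreducibility is preserved under the substitution x → x - 15). Hence m_α(x) = x^3 - 45x^2 + 675x - 4128.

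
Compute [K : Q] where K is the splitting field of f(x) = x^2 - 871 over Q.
[K : Q] = 2

f(x) = x^2 - 871 factors as (x - √871)(x + √871). The splitting field is K = Q(√871). Since 871 is squarefree and > 1, it is not a perfect square, so x^2 - 871 is irreducible over Q and [Q(√871) : Q] = 2. Hence [K : Q] = 2.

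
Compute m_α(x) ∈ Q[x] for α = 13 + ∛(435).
m_α(x) = x^3 - 39x^2 + 507x - 2632

Set β = α - 13 = ∛(435), so β^3 = 435. Then (α - 13)^3 - 435 = 0, i.e. α is a root of g(x) = (x - 13)^3 - 435 = x^3 - 39x^2 + 507x - 2632. Since g(x) = h(x - 13) where h(x) = x^3 - 435, and h is irreducible over Q (because 435 is not a perfect cube, so h has no rational root, and a monic cubic with no rational root is irreducible), g is also irreducible (irreducibility is preserved under the substitution x → x - 13). Hence m_α(x) = x^3 - 39x^2 + 507x - 2632.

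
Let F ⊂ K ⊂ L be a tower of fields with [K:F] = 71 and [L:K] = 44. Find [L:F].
[L:F] = 3124

The tower law says that for any tower of field extensions F ⊂ K ⊂ L with finite degrees, [L:F] = [L:K] · [K:F]. Here this gives [L:F] = 44 · 71 = 3124.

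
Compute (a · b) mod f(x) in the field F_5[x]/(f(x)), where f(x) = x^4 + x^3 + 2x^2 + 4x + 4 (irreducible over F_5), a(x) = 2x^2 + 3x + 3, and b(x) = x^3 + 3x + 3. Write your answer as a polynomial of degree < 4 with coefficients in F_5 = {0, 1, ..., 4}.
a · b ≡ 4x^3 + x (mod f(x))

Multiply in F_5[x]: a(x)·b(x) = (2x^2 + 3x + 3)·(x^3 + 3x + 3) = 2x^5 + 3x^4 + 4x^3 + 3x + 4. This has degree ≥ 4, so divide by f(x) over F_5: 2x^5 + 3x^4 + 4x^3 + 3x + 4 = (2x + 1)·(x^4 + x^3 + 2x^2 + 4x + 4) + (4x^3 + x). Hence a·b ≡ 4x^3 + x (mod f). (F_5[x]/(f) is a field with 5^4 = 625 elements since f is irreducible of degree 4.)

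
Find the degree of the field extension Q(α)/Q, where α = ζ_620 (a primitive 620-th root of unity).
[Q(α):Q] = 240

The minimal polynomial of ζ_620 over Q is the 620-th cyclotomic polynomial Φ_620(x), which is irreducible over Q and has degree φ(620) = 240. Hence [Q(α):Q] = φ(620) = 240.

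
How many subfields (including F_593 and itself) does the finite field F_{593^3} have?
F_{593^3} has 2 subfields

The subfields of F_{p^n} are exactly the fields F_{p^d} for d | n (each is the fixed field of the unique index-d subgroup of Gal(F_{p^n}/F_p) ≅ Z/nZ). The divisors of n = 3 are {1, 3}, giving 2 subfields: F_{593^1}, F_{593^3}.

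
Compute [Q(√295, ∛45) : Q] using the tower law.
[Q(√295, ∛45) : Q] = 6

Let L = Q(√295, ∛45). Since Q(√295) ⊂ L and [Q(√295):Q] = 2, the tower law gives 2 | [L:Q]. Likewise Q(∛45) ⊂ L with [Q(∛45):Q] = 3 (because 45 is not a perfect cube), so 3 | [L:Q]. As gcd(2,3) = 1, [L:Q] is divisible by 6. Conversely L is generated over Q by √295 and ∛45, so [L:Q] ≤ 2·3 = 6. Therefore [Q(√295, ∛45) : Q] = 6.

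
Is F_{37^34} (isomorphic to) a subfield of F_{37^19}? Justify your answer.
No: F_{37^34} is not a subfield of F_{37^19}

F_{p^m} embeds in F_{p^n} iff m | n. Here 34 ∤ 19 (since 19 = 0·34 + 19 with remainder 19 ≠ 0), so F_{37^34} is not a subfield of F_{37^19}. Equivalently: if it were, the tower law would give 34 = [F_{37^34}:F_37] dividing [F_{37^19}:F_37] = 19, contradiction.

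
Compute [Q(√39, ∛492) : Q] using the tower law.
[Q(√39, ∛492) : Q] = 6

Let L = Q(√39, ∛492). Since Q(√39) ⊂ L and [Q(√39):Q] = 2, the tower law gives 2 | [L:Q]. Likewise Q(∛492) ⊂ L with [Q(∛492):Q] = 3 (because 492 is not a perfect cube), so 3 | [L:Q]. As gcd(2,3) = 1, [L:Q] is divisible by 6. Conversely L is generated over Q by √39 and ∛492, so [L:Q] ≤ 2·3 = 6. Therefore [Q(√39, ∛492) : Q] = 6.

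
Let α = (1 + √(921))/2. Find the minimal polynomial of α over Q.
m_α(x) = x^2 - x - 230

From 2α - 1 = √(921), squaring gives (2α - 1)^2 = 921, i.e. 4α^2 - 4α + 1 = 921, so α^2 - α + (1 - 921)/4 = 0. Since 921 ≡ 1 (mod 4), (1 - 921)/4 = -230 ∈ Z. The polynomial x^2 - x - 230 has discriminant 1 - 4·(-230) = 921, which is not a perfect square in Q (d = 921 is squarefree and ≠ 1), so x^2 - x - 230 is irreducible over Q. It is the minimal polynomial of α.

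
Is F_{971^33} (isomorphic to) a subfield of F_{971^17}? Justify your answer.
No: F_{971^33} is not a subfield of F_{971^17}

F_{p^m} embeds in F_{p^n} iff m | n. Here 33 ∤ 17 (since 17 = 0·33 + 17 with remainder 17 ≠ 0), so F_{971^33} is not a subfield of F_{971^17}. Equivalently: if it were, the tower law would give 33 = [F_{971^33}:F_971] dividing [F_{971^17}:F_971] = 17, contradiction.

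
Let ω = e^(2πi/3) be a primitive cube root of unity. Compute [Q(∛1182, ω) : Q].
[Q(∛1182, ω) : Q] = 6

[Q(∛1182):Q] = 3 (min poly x^3 - 1182, irreducible since 1182 is not a perfect cube). [Q(ω):Q] = 2 (min poly x^2 + x + 1). Since Q(∛1182) ⊂ R and ω ∉ R, we have ω ∉ Q(∛1182), so x^2 + x + 1 remains irreducible over Q(∛1182) and [Q(∛1182, ω) : Q(∛1182)] = 2. By the tower law, [Q(∛1182, ω) : Q] = 3 · 2 = 6. (In fact Q(∛1182, ω) is the splitting field of x^3 - 1182 over Q.)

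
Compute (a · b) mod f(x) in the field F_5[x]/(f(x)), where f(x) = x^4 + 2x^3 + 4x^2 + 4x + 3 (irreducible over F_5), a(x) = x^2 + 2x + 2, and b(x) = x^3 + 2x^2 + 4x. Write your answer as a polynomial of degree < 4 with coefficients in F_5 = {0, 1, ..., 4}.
a · b ≡ 2x^3 + 2x + 4 (mod f(x))

Multiply in F_5[x]: a(x)·b(x) = (x^2 + 2x + 2)·(x^3 + 2x^2 + 4x) = x^5 + 4x^4 + 2x^2 + 3x. This has degree ≥ 4, so divide by f(x) over F_5: x^5 + 4x^4 + 2x^2 + 3x = (x + 2)·(x^4 + 2x^3 + 4x^2 + 4x + 3) + (2x^3 + 2x + 4). Hence a·b ≡ 2x^3 + 2x + 4 (mod f). (F_5[x]/(f) is a field with 5^4 = 625 elements since f is irreducible of degree 4.)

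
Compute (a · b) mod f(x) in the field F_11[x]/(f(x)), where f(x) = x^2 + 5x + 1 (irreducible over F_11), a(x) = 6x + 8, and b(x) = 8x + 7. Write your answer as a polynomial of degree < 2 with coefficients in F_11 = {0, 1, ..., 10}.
a · b ≡ 9x + 8 (mod f(x))

Multiply in F_11[x]: a(x)·b(x) = (6x + 8)·(8x + 7) = 4x^2 + 7x + 1. This has degree ≥ 2, so divide by f(x) over F_11: 4x^2 + 7x + 1 = (4)·(x^2 + 5x + 1) + (9x + 8). Hence a·b ≡ 9x + 8 (mod f). (F_11[x]/(f) is a field with 11^2 = 121 elements since f is irreducible of degree 2.)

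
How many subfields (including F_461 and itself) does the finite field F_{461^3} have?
F_{461^3} has 2 subfields

The subfields of F_{p^n} are exactly the fields F_{p^d} for d | n (each is the fixed field of the unique index-d subgroup of Gal(F_{p^n}/F_p) ≅ Z/nZ). The divisors of n = 3 are {1, 3}, giving 2 subfields: F_{461^1}, F_{461^3}.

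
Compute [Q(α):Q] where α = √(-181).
[Q(α):Q] = 2

[Q(α):Q] equals the degree of the minimal polynomial of α. Here α^2 = -181 and x^2 + 181 is irreducible (d = -181 is squarefree, ≠ 1, hence not a square), so deg(m_α) = 2. Thus [Q(α):Q] = 2.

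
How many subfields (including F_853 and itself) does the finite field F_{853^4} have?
F_{853^4} has 3 subfields

The subfields of F_{p^n} are exactly the fields F_{p^d} for d | n (each is the fixed field of the unique index-d subgroup of Gal(F_{p^n}/F_p) ≅ Z/nZ). The divisors of n = 4 are {1, 2, 4}, giving 3 subfields: F_{853^1}, F_{853^2}, F_{853^4}.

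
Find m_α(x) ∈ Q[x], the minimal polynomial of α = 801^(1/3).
m_α(x) = x^3 - 801

α satisfies α^3 = 801, so x^3 - 801 annihilates α. By the rational root test, a rational root p/q (in lowest terms) of x^3 - 801 would satisfy p^3 = 801 q^3, forcing q = 1 and p^3 = 801; but 801 is not a perfect cube, contradiction. A monic cubic over Q with no rational root is irreducible (any nontrivial factorization would include a linear factor). Hence x^3 - 801 is the minimal polynomial of α, and in particular [Q(α):Q] = 3.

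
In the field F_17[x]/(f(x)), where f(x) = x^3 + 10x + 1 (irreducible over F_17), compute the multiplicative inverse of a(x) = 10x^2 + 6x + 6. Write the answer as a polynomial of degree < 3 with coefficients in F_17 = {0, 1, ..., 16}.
a(x)^(-1) ≡ 4x^2 + 7 (mod f(x))

Since f is irreducible over F_17, F_17[x]/(f) is a field and a(x) ≠ 0 has an inverse. Apply the extended Euclidean algorithm to f(x) and a(x) in F_17[x]: f(x) = (12x + 3)·a(x) + (5x);  a(x) = (2x + 8)·(5x) + (6). The last nonzero remainder is the constant 6 = gcd(f, a) in F_17. Back-substituting through the division chain expresses 6 = s(x)·a(x) + t(x)·f(x) with s(x) ≡ 7x^2 + 8 (mod f), so (7x^2 + 8)·a(x) ≡ 6 (mod f). Multiplying by 6^(-1) ≡ 3 in F_17 gives a(x)^(-1) ≡ 3·(7x^2 + 8) ≡ 4x^2 + 7 (mod f). Check: (10x^2 + 6x + 6)·(4x^2 + 7) = 6x^4 + 7x^3 + 9x^2 + 8x + 8 ≡ 1 (mod x^3 + 10x + 1).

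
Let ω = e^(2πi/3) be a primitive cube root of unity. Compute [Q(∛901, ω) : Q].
[Q(∛901, ω) : Q] = 6

[Q(∛901):Q] = 3 (min poly x^3 - 901, irreducible since 901 is not a perfect cube). [Q(ω):Q] = 2 (min poly x^2 + x + 1). Since Q(∛901) ⊂ R and ω ∉ R, we have ω ∉ Q(∛901), so x^2 + x + 1 remains irreducible over Q(∛901) and [Q(∛901, ω) : Q(∛901)] = 2. By the tower law, [Q(∛901, ω) : Q] = 3 · 2 = 6. (In fact Q(∛901, ω) is the splitting field of x^3 - 901 over Q.)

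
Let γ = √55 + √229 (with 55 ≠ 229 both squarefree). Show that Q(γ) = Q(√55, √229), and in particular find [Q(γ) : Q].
[Q(γ) : Q] = 4 (equivalently, Q(γ) = Q(√55, √229))

Obviously Q(γ) ⊆ Q(√55, √229), and [Q(√55, √229):Q] = 4 (since 55, 229 are distinct squarefree integers > 1 with 12595 not a perfect square). To show equality we compute the minimal polynomial of γ. From γ = √55 + √229: γ^2 = 55 + 2√(12595) + 229 = 284 + 2√(12595), so γ^2 - 284 = 2√(12595); squaring, (γ^2 - 284)^2 = 4·12595, i.e. γ^4 - 568γ^2 + 80656 - 50380 = 0, i.e. γ^4 - 568γ^2 + 30276 = 0. So γ is a root of x^4 - 568x^2 + 30276. This polynomial is irreducible over Q: it has no rational root (each ±√55 ± √229 is irrational), and any factorization into two quadratics over Q would force √(12595) ∈ Q (pairing opposite roots) or √55, √229 ∈ Q (other pairings), all impossible. Hence [Q(γ):Q] = 4 = [Q(√55, √229):Q], so Q(γ) = Q(√55, √229).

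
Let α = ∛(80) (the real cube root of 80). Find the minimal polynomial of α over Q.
m_α(x) = x^3 - 80

α satisfies α^3 = 80, so x^3 - 80 annihilates α. By the rational root test, a rational root p/q (in lowest terms) of x^3 - 80 would satisfy p^3 = 80 q^3, forcing q = 1 and p^3 = 80; but 80 is not a perfect cube, contradiction. A monic cubic over Q with no rational root is irreducible (any nontrivial factorization would include a linear factor). Hence x^3 - 80 is the minimal polynomial of α, and in particular [Q(α):Q] = 3.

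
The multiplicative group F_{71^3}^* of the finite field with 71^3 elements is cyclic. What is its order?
|F_{71^3}^*| = 357910

F_{71^3} has 71^3 = 357911 elements; its multiplicative group consists of all nonzero elements, so |F_{71^3}^*| = 357911 - 1 = 357910. (It is cyclic since any finite subgroup of the multiplicative group of a field is cyclic.)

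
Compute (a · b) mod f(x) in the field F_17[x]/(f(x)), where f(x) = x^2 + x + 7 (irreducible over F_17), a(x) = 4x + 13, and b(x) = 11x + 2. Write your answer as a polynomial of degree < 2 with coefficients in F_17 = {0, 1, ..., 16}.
a · b ≡ 5x + 7 (mod f(x))

Multiply in F_17[x]: a(x)·b(x) = (4x + 13)·(11x + 2) = 10x^2 + 15x + 9. This has degree ≥ 2, so divide by f(x) over F_17: 10x^2 + 15x + 9 = (10)·(x^2 + x + 7) + (5x + 7). Hence a·b ≡ 5x + 7 (mod f). (F_17[x]/(f) is a field with 17^2 = 289 elements since f is irreducible of degree 2.)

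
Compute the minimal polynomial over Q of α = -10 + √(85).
m_α(x) = x^2 + 20x + 15

From α + 10 = √(85), squaring gives (α + 10)^2 = 85, i.e. α^2 + 20α + 100 = 85, so α^2 + 20α + 15 = 0. The discriminant of x^2 + 20x + 15 is (20)^2 - 4·(15) = 400 - 60 = 340, and 4·(85) is not a perfect square in Q since 85 is squarefree and ≠ 1. Hence x^2 + 20x + 15 is irreducible over Q and is the minimal polynomial of α.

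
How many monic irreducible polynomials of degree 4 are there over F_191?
There are 332706720 monic irreducible polynomials of degree 4 over F_191

Each element of F_{191^4} that lies in no proper subfield is a root of exactly one monic irreducible of degree 4 over F_191, and each such polynomial has 4 distinct roots in F_{191^4}. By Möbius inversion the count is N_191(4) = (1/4) Σ_{d|4} μ(4/d) · 191^d = (1/4)(μ(4)·191^1 + μ(2)·191^2 + μ(1)·191^4) = 1330826880/4 = 332706720.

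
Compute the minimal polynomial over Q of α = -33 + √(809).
m_α(x) = x^2 + 66x + 280

From α + 33 = √(809), squaring gives (α + 33)^2 = 809, i.e. α^2 + 66α + 1089 = 809, so α^2 + 66α + 280 = 0. The discriminant of x^2 + 66x + 280 is (66)^2 - 4·(280) = 4356 - 1120 = 3236, and 4·(809) is not a perfect square in Q since 809 is squarefree and ≠ 1. Hence x^2 + 66x + 280 is irreducible over Q and is the minimal polynomial of α.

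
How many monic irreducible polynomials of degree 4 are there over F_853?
There are 132353532318 monic irreducible polynomials of degree 4 over F_853

Each element of F_{853^4} that lies in no proper subfield is a root of exactly one monic irreducible of degree 4 over F_853, and each such polynomial has 4 distinct roots in F_{853^4}. By Möbius inversion the count is N_853(4) = (1/4) Σ_{d|4} μ(4/d) · 853^d = (1/4)(μ(4)·853^1 + μ(2)·853^2 + μ(1)·853^4) = 529414129272/4 = 132353532318.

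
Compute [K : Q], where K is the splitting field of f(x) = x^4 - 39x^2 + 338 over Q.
[K : Q] = 4

Solving the quadratic in x^2: x^2 = (39 ± √(39^2 - 4·338))/2 = (39 ± √169)/2 = (39 ± 13)/2, giving x^2 = 26 or x^2 = 13. So f(x) = (x^2 - 26)(x^2 - 13) and the roots of f are ±√26, ±√13. Hence the splitting field is K = Q(√26, √13). Since 26 and 13 are distinct squarefree integers > 1, their product 338 is not a perfect square, so √13 ∉ Q(√26). By the tower law [K:Q] = [Q(√26,√13):Q(√26)] · [Q(√26):Q] = 2 · 2 = 4.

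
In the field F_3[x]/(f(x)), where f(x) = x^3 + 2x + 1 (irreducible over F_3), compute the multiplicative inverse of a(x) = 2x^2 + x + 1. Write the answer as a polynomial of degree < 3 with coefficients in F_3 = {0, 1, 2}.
a(x)^(-1) ≡ x^2 + x + 1 (mod f(x))

Since f is irreducible over F_3, F_3[x]/(f) is a field and a(x) ≠ 0 has an inverse. Apply the extended Euclidean algorithm to f(x) and a(x) in F_3[x]: f(x) = (2x + 2)·a(x) + (x + 2);  a(x) = (2x)·(x + 2) + (1). The last nonzero remainder is the constant 1 = gcd(f, a) in F_3. Back-substituting through the division chain expresses 1 = s(x)·a(x) + t(x)·f(x) with s(x) ≡ x^2 + x + 1 (mod f), so a(x)^(-1) ≡ s(x) = x^2 + x + 1 (mod f). Check: (2x^2 + x + 1)·(x^2 + x + 1) = 2x^4 + x^2 + 2x + 1 ≡ 1 (mod x^3 + 2x + 1).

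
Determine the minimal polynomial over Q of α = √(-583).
m_α(x) = x^2 + 583

α satisfies α^2 + 583 = 0, so x^2 + 583 annihilates α. Since d = -583 is squarefree and ≠ 1, it is not a perfect square in Q, so x^2 + 583 has no rational root and is therefore irreducible over Q (a degree-2 polynomial over a field is irreducible iff it has no root). Hence m_α(x) = x^2 + 583.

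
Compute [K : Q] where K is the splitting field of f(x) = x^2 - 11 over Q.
[K : Q] = 2

f(x) = x^2 - 11 factors as (x - √11)(x + √11). The splitting field is K = Q(√11). Since 11 is squarefree and > 1, it is not a perfect square, so x^2 - 11 is irreducible over Q and [Q(√11) : Q] = 2. Hence [K : Q] = 2.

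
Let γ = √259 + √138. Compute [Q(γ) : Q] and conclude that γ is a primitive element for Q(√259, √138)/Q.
[Q(γ) : Q] = 4 (equivalently, Q(γ) = Q(√259, √138))

Obviously Q(γ) ⊆ Q(√259, √138), and [Q(√259, √138):Q] = 4 (since 259, 138 are distinct squarefree integers > 1 with 35742 not a perfect square). To show equality we compute the minimal polynomial of γ. From γ = √259 + √138: γ^2 = 259 + 2√(35742) + 138 = 397 + 2√(35742), so γ^2 - 397 = 2√(35742); squaring, (γ^2 - 397)^2 = 4·35742, i.e. γ^4 - 794γ^2 + 157609 - 142968 = 0, i.e. γ^4 - 794γ^2 + 14641 = 0. So γ is a root of x^4 - 794x^2 + 14641. This polynomial is irreducible over Q: it has no rational root (each ±√259 ± √138 is irrational), and any factorization into two quadratics over Q would force √(35742) ∈ Q (pairing opposite roots) or √259, √138 ∈ Q (other pairings), all impossible. Hence [Q(γ):Q] = 4 = [Q(√259, √138):Q], so Q(γ) = Q(√259, √138).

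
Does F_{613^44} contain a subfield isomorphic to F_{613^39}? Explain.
No: F_{613^39} is not a subfield of F_{613^44}

F_{p^m} embeds in F_{p^n} iff m | n. Here 39 ∤ 44 (since 44 = 1·39 + 5 with remainder 5 ≠ 0), so F_{613^39} is not a subfield of F_{613^44}. Equivalently: if it were, the tower law would give 39 = [F_{613^39}:F_613] dividing [F_{613^44}:F_613] = 44, contradiction.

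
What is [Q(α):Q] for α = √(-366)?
[Q(α):Q] = 2

[Q(α):Q] equals the degree of the minimal polynomial of α. Here α^2 = -366 and x^2 + 366 is irreducible (d = -366 is squarefree, ≠ 1, hence not a square), so deg(m_α) = 2. Thus [Q(α):Q] = 2.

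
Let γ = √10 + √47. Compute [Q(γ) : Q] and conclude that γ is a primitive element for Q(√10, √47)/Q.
[Q(γ) : Q] = 4 (equivalently, Q(γ) = Q(√10, √47))

Obviously Q(γ) ⊆ Q(√10, √47), and [Q(√10, √47):Q] = 4 (since 10, 47 are distinct squarefree integers > 1 with 470 not a perfect square). To show equality we compute the minimal polynomial of γ. From γ = √10 + √47: γ^2 = 10 + 2√(470) + 47 = 57 + 2√(470), so γ^2 - 57 = 2√(470); squaring, (γ^2 - 57)^2 = 4·470, i.e. γ^4 - 114γ^2 + 3249 - 1880 = 0, i.e. γ^4 - 114γ^2 + 1369 = 0. So γ is a root of x^4 - 114x^2 + 1369. This polynomial is irreducible over Q: it has no rational root (each ±√10 ± √47 is irrational), and any factorization into two quadratics over Q would force √(470) ∈ Q (pairing opposite roots) or √10, √47 ∈ Q (other pairings), all impossible. Hence [Q(γ):Q] = 4 = [Q(√10, √47):Q], so Q(γ) = Q(√10, √47).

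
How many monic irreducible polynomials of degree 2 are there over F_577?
There are 166176 monic irreducible polynomials of degree 2 over F_577

Each element of F_{577^2} that lies in no proper subfield is a root of exactly one monic irreducible of degree 2 over F_577, and each such polynomial has 2 distinct roots in F_{577^2}. By Möbius inversion the count is N_577(2) = (1/2) Σ_{d|2} μ(2/d) · 577^d = (1/2)(μ(2)·577^1 + μ(1)·577^2) = 332352/2 = 166176.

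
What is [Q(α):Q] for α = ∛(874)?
[Q(α):Q] = 3

The minimal polynomial of α is x^3 - 874, irreducible over Q since 874 is not a perfect cube (so x^3 - 874 has no rational root). Hence [Q(α):Q] = deg(m_α) = 3.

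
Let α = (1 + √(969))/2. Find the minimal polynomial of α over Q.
m_α(x) = x^2 - x - 242

From 2α - 1 = √(969), squaring gives (2α - 1)^2 = 969, i.e. 4α^2 - 4α + 1 = 969, so α^2 - α + (1 - 969)/4 = 0. Since 969 ≡ 1 (mod 4), (1 - 969)/4 = -242 ∈ Z. The polynomial x^2 - x - 242 has discriminant 1 - 4·(-242) = 969, which is not a perfect square in Q (d = 969 is squarefree and ≠ 1), so x^2 - x - 242 is irreducible over Q. It is the minimal polynomial of α.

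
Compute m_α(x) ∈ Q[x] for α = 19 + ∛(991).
m_α(x) = x^3 - 57x^2 + 1083x - 7850

Set β = α - 19 = ∛(991), so β^3 = 991. Then (α - 19)^3 - 991 = 0, i.e. α is a root of g(x) = (x - 19)^3 - 991 = x^3 - 57x^2 + 1083x - 7850. Since g(x) = h(x - 19) where h(x) = x^3 - 991, and h is irreducible over Q (because 991 is not a perfect cube, so h has no rational root, and a monic cubic with no rational root is irreducible), g is also irreducible (irreducibility is preserved under the substitution x → x - 19). Hence m_α(x) = x^3 - 57x^2 + 1083x - 7850.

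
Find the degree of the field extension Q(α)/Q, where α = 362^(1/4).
[Q(α):Q] = 4

α is a root of x^4 - 362. By Eisenstein's criterion at the prime p = 2 (which divides the constant term 362 but p^2 = 4 does not, since 362 is squarefree), x^4 - 362 is irreducible over Q. Hence [Q(α):Q] = 4.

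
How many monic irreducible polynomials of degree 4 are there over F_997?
There are 247013224518 monic irreducible polynomials of degree 4 over F_997

Each element of F_{997^4} that lies in no proper subfield is a root of exactly one monic irreducible of degree 4 over F_997, and each such polynomial has 4 distinct roots in F_{997^4}. By Möbius inversion the count is N_997(4) = (1/4) Σ_{d|4} μ(4/d) · 997^d = (1/4)(μ(4)·997^1 + μ(2)·997^2 + μ(1)·997^4) = 988052898072/4 = 247013224518.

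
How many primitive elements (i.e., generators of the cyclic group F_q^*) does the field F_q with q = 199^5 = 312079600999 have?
There are φ(312079600998) = 93237606000 primitive elements

F_q^* is cyclic of order q - 1 = 312079600998. A cyclic group of order m has exactly φ(m) generators. Here m = 312079600998 = 2 · 3^2 · 11 · 71 · 22199431, so the number of primitive elements is φ(312079600998) = 93237606000.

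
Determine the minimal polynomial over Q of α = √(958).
m_α(x) = x^2 - 958

α satisfies α^2 - 958 = 0, so x^2 - 958 annihilates α. Since d = 958 is squarefree and ≠ 1, it is not a perfect square in Q, so x^2 - 958 has no rational root and is therefore irreducible over Q (a degree-2 polynomial over a field is irreducible iff it has no root). Hence m_α(x) = x^2 - 958.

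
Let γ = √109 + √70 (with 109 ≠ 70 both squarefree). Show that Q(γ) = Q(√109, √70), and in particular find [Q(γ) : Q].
[Q(γ) : Q] = 4 (equivalently, Q(γ) = Q(√109, √70))

Obviously Q(γ) ⊆ Q(√109, √70), and [Q(√109, √70):Q] = 4 (since 109, 70 are distinct squarefree integers > 1 with 7630 not a perfect square). To show equality we compute the minimal polynomial of γ. From γ = √109 + √70: γ^2 = 109 + 2√(7630) + 70 = 179 + 2√(7630), so γ^2 - 179 = 2√(7630); squaring, (γ^2 - 179)^2 = 4·7630, i.e. γ^4 - 358γ^2 + 32041 - 30520 = 0, i.e. γ^4 - 358γ^2 + 1521 = 0. So γ is a root of x^4 - 358x^2 + 1521. This polynomial is irreducible over Q: it has no rational root (each ±√109 ± √70 is irrational), and any factorization into two quadratics over Q would force √(7630) ∈ Q (pairing opposite roots) or √109, √70 ∈ Q (other pairings), all impossible. Hence [Q(γ):Q] = 4 = [Q(√109, √70):Q], so Q(γ) = Q(√109, √70).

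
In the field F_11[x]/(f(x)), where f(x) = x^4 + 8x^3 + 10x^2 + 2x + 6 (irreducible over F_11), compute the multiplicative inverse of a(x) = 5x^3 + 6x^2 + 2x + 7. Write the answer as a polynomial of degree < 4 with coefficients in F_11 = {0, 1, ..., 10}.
a(x)^(-1) ≡ 2x^3 + 8x^2 + 9x + 1 (mod f(x))

Since f is irreducible over F_11, F_11[x]/(f) is a field and a(x) ≠ 0 has an inverse. Apply the extended Euclidean algorithm to f(x) and a(x) in F_11[x]: f(x) = (9x + 4)·a(x) + (x^2 + 8x);  a(x) = (5x + 10)·(x^2 + 8x) + (10x + 7);  (x^2 + 8x) = (10x + 7)·(10x + 7) + (6). The last nonzero remainder is the constant 6 = gcd(f, a) in F_11. Back-substituting through the division chain expresses 6 = s(x)·a(x) + t(x)·f(x) with s(x) ≡ x^3 + 4x^2 + 10x + 6 (mod f), so (x^3 + 4x^2 + 10x + 6)·a(x) ≡ 6 (mod f). Multiplying by 6^(-1) ≡ 2 in F_11 gives a(x)^(-1) ≡ 2·(x^3 + 4x^2 + 10x + 6) ≡ 2x^3 + 8x^2 + 9x + 1 (mod f). Check: (5x^3 + 6x^2 + 2x + 7)·(2x^3 + 8x^2 + 9x + 1) = 10x^6 + 8x^5 + 9x^4 + x^3 + 3x^2 + 10x + 7 ≡ 1 (mod x^4 + 8x^3 + 10x^2 + 2x + 6).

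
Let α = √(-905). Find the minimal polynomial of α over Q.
m_α(x) = x^2 + 905

α satisfies α^2 + 905 = 0, so x^2 + 905 annihilates α. Since d = -905 is squarefree and ≠ 1, it is not a perfect square in Q, so x^2 + 905 has no rational root and is therefore irreducible over Q (a degree-2 polynomial over a field is irreducible iff it has no root). Hence m_α(x) = x^2 + 905.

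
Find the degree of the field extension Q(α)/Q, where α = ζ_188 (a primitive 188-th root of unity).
[Q(α):Q] = 92

The minimal polynomial of ζ_188 over Q is the 188-th cyclotomic polynomial Φ_188(x), which is irreducible over Q and has degree φ(188) = 92. Hence [Q(α):Q] = φ(188) = 92.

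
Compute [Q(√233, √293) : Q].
[Q(√233, √293) : Q] = 4

[Q(√233):Q] = 2 (min poly x^2 - 233, irreducible since 233 is squarefree > 1). For the top step, suppose √293 ∈ Q(√233), say √293 = c + d√233 with c, d ∈ Q. Squaring: 293 = c^2 + 233d^2 + 2cd√233. Since √233 ∉ Q this forces 2cd = 0. If d = 0 then √293 = c ∈ Q, contradicting 293 squarefree > 1. If c = 0 then 293 = 233d^2, so 233·293 = (233d)^2 is a perfect square in Q — but 233·293 = 68269 is not a perfect square (since 233 and 293 are distinct squarefree integers). Contradiction. Hence √293 ∉ Q(√233), so x^2 - 293 stays irreducible over Q(√233) and [Q(√233, √293) : Q(√233)] = 2. By the tower law, [Q(√233, √293) : Q] = 2 · 2 = 4.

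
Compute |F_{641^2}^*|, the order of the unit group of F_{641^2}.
|F_{641^2}^*| = 410880

F_{641^2} has 641^2 = 410881 elements; its multiplicative group consists of all nonzero elements, so |F_{641^2}^*| = 410881 - 1 = 410880. (It is cyclic since any finite subgroup of the multiplicative group of a field is cyclic.)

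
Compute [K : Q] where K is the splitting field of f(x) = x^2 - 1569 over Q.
[K : Q] = 2

f(x) = x^2 - 1569 factors as (x - √1569)(x + √1569). The splitting field is K = Q(√1569). Since 1569 is squarefree and > 1, it is not a perfect square, so x^2 - 1569 is irreducible over Q and [Q(√1569) : Q] = 2. Hence [K : Q] = 2.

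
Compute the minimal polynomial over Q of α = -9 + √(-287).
m_α(x) = x^2 + 18x + 368

From α + 9 = √(-287), squaring gives (α + 9)^2 = -287, i.e. α^2 + 18α + 81 = -287, so α^2 + 18α + 368 = 0. The discriminant of x^2 + 18x + 368 is (18)^2 - 4·(368) = 324 - 1472 = -1148, and 4·(-287) is not a perfect square in Q since -287 is squarefree and ≠ 1. Hence x^2 + 18x + 368 is irreducible over Q and is the minimal polynomial of α.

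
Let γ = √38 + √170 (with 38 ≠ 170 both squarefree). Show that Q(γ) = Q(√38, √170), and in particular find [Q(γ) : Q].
[Q(γ) : Q] = 4 (equivalently, Q(γ) = Q(√38, √170))

Obviously Q(γ) ⊆ Q(√38, √170), and [Q(√38, √170):Q] = 4 (since 38, 170 are distinct squarefree integers > 1 with 6460 not a perfect square). To show equality we compute the minimal polynomial of γ. From γ = √38 + √170: γ^2 = 38 + 2√(6460) + 170 = 208 + 2√(6460), so γ^2 - 208 = 2√(6460); squaring, (γ^2 - 208)^2 = 4·6460, i.e. γ^4 - 416γ^2 + 43264 - 25840 = 0, i.e. γ^4 - 416γ^2 + 17424 = 0. So γ is a root of x^4 - 416x^2 + 17424. This polynomial is irreducible over Q: it has no rational root (each ±√38 ± √170 is irrational), and any factorization into two quadratics over Q would force √(6460) ∈ Q (pairing opposite roots) or √38, √170 ∈ Q (other pairings), all impossible. Hence [Q(γ):Q] = 4 = [Q(√38, √170):Q], so Q(γ) = Q(√38, √170).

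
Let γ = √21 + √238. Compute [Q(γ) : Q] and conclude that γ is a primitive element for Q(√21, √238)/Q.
[Q(γ) : Q] = 4 (equivalently, Q(γ) = Q(√21, √238))

Obviously Q(γ) ⊆ Q(√21, √238), and [Q(√21, √238):Q] = 4 (since 21, 238 are distinct squarefree integers > 1 with 4998 not a perfect square). To show equality we compute the minimal polynomial of γ. From γ = √21 + √238: γ^2 = 21 + 2√(4998) + 238 = 259 + 2√(4998), so γ^2 - 259 = 2√(4998); squaring, (γ^2 - 259)^2 = 4·4998, i.e. γ^4 - 518γ^2 + 67081 - 19992 = 0, i.e. γ^4 - 518γ^2 + 47089 = 0. So γ is a root of x^4 - 518x^2 + 47089. This polynomial is irreducible over Q: it has no rational root (each ±√21 ± √238 is irrational), and any factorization into two quadratics over Q would force √(4998) ∈ Q (pairing opposite roots) or √21, √238 ∈ Q (other pairings), all impossible. Hence [Q(γ):Q] = 4 = [Q(√21, √238):Q], so Q(γ) = Q(√21, √238).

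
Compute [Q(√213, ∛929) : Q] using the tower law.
[Q(√213, ∛929) : Q] = 6

Let L = Q(√213, ∛929). Since Q(√213) ⊂ L and [Q(√213):Q] = 2, the tower law gives 2 | [L:Q]. Likewise Q(∛929) ⊂ L with [Q(∛929):Q] = 3 (because 929 is not a perfect cube), so 3 | [L:Q]. As gcd(2,3) = 1, [L:Q] is divisible by 6. Conversely L is generated over Q by √213 and ∛929, so [L:Q] ≤ 2·3 = 6. Therefore [Q(√213, ∛929) : Q] = 6.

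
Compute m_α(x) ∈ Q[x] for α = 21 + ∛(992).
m_α(x) = x^3 - 63x^2 + 1323x - 10253

Set β = α - 21 = ∛(992), so β^3 = 992. Then (α - 21)^3 - 992 = 0, i.e. α is a root of g(x) = (x - 21)^3 - 992 = x^3 - 63x^2 + 1323x - 10253. Since g(x) = h(x - 21) where h(x) = x^3 - 992, and h is irreducible over Q (because 992 is not a perfect cube, so h has no rational root, and a monic cubic with no rational root is irreducible), g is also irreducible (irreducibility is preserved under the substitution x → x - 21). Hence m_α(x) = x^3 - 63x^2 + 1323x - 10253.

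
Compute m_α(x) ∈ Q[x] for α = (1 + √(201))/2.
m_α(x) = x^2 - x - 50

From 2α - 1 = √(201), squaring gives (2α - 1)^2 = 201, i.e. 4α^2 - 4α + 1 = 201, so α^2 - α + (1 - 201)/4 = 0. Since 201 ≡ 1 (mod 4), (1 - 201)/4 = -50 ∈ Z. The polynomial x^2 - x - 50 has discriminant 1 - 4·(-50) = 201, which is not a perfect square in Q (d = 201 is squarefree and ≠ 1), so x^2 - x - 50 is irreducible over Q. It is the minimal polynomial of α.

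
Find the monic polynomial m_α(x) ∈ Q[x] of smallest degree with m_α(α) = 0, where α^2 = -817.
m_α(x) = x^2 + 817

α satisfies α^2 + 817 = 0, so x^2 + 817 annihilates α. Since d = -817 is squarefree and ≠ 1, it is not a perfect square in Q, so x^2 + 817 has no rational root and is therefore irreducible over Q (a degree-2 polynomial over a field is irreducible iff it has no root). Hence m_α(x) = x^2 + 817.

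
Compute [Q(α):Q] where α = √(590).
[Q(α):Q] = 2

[Q(α):Q] equals the degree of the minimal polynomial of α. Here α^2 = 590 and x^2 - 590 is irreducible (d = 590 is squarefree, ≠ 1, hence not a square), so deg(m_α) = 2. Thus [Q(α):Q] = 2.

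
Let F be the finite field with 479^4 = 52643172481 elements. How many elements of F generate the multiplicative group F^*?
There are φ(52643172480) = 13811646464 primitive elements

F_q^* is cyclic of order q - 1 = 52643172480. A cyclic group of order m has exactly φ(m) generators. Here m = 52643172480 = 2^7 · 3 · 5 · 89 · 239 · 1289, so the number of primitive elements is φ(52643172480) = 13811646464.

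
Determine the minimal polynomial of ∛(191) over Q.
m_α(x) = x^3 - 191

α satisfies α^3 = 191, so x^3 - 191 annihilates α. By the rational root test, a rational root p/q (in lowest terms) of x^3 - 191 would satisfy p^3 = 191 q^3, forcing q = 1 and p^3 = 191; but 191 is not a perfect cube, contradiction. A monic cubic over Q with no rational root is irreducible (any nontrivial factorization would include a linear factor). Hence x^3 - 191 is the minimal polynomial of α, and in particular [Q(α):Q] = 3.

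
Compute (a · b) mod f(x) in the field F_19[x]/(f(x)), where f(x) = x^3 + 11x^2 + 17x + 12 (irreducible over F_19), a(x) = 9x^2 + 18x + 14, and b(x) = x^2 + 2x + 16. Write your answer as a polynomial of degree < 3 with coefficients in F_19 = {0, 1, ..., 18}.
a · b ≡ 12x^2 + 6x + 11 (mod f(x))

Multiply in F_19[x]: a(x)·b(x) = (9x^2 + 18x + 14)·(x^2 + 2x + 16) = 9x^4 + 17x^3 + 4x^2 + 12x + 15. This has degree ≥ 3, so divide by f(x) over F_19: 9x^4 + 17x^3 + 4x^2 + 12x + 15 = (9x + 13)·(x^3 + 11x^2 + 17x + 12) + (12x^2 + 6x + 11). Hence a·b ≡ 12x^2 + 6x + 11 (mod f). (F_19[x]/(f) is a field with 19^3 = 6859 elements since f is irreducible of degree 3.)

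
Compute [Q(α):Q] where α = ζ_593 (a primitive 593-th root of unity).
[Q(α):Q] = 592

The minimal polynomial of ζ_593 over Q is the 593-th cyclotomic polynomial Φ_593(x), which is irreducible over Q and has degree φ(593) = 592. Hence [Q(α):Q] = φ(593) = 592.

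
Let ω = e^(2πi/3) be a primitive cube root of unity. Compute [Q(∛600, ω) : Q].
[Q(∛600, ω) : Q] = 6

[Q(∛600):Q] = 3 (min poly x^3 - 600, irreducible since 600 is not a perfect cube). [Q(ω):Q] = 2 (min poly x^2 + x + 1). Since Q(∛600) ⊂ R and ω ∉ R, we have ω ∉ Q(∛600), so x^2 + x + 1 remains irreducible over Q(∛600) and [Q(∛600, ω) : Q(∛600)] = 2. By the tower law, [Q(∛600, ω) : Q] = 3 · 2 = 6. (In fact Q(∛600, ω) is the splitting field of x^3 - 600 over Q.)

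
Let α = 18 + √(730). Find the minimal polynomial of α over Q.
m_α(x) = x^2 - 36x - 406

From α - 18 = √(730), squaring gives (α - 18)^2 = 730, i.e. α^2 - 36α + 324 = 730, so α^2 - 36α - 406 = 0. The discriminant of x^2 - 36x - 406 is (-36)^2 - 4·(-406) = 1296 + 1624 = 2920, and 4·(730) is not a perfect square in Q since 730 is squarefree and ≠ 1. Hence x^2 - 36x - 406 is irreducible over Q and is the minimal polynomial of α.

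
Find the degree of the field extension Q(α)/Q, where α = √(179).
[Q(α):Q] = 2

[Q(α):Q] equals the degree of the minimal polynomial of α. Here α^2 = 179 and x^2 - 179 is irreducible (d = 179 is squarefree, ≠ 1, hence not a square), so deg(m_α) = 2. Thus [Q(α):Q] = 2.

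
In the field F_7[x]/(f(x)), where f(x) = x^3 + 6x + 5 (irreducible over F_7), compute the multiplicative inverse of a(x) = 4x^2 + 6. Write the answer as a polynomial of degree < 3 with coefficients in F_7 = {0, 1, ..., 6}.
a(x)^(-1) ≡ x^2 + 2x + 1 (mod f(x))

Since f is irreducible over F_7, F_7[x]/(f) is a field and a(x) ≠ 0 has an inverse. Apply the extended Euclidean algorithm to f(x) and a(x) in F_7[x]: f(x) = (2x)·a(x) + (x + 5);  a(x) = (4x + 1)·(x + 5) + (1). The last nonzero remainder is the constant 1 = gcd(f, a) in F_7. Back-substituting through the division chain expresses 1 = s(x)·a(x) + t(x)·f(x) with s(x) ≡ x^2 + 2x + 1 (mod f), so a(x)^(-1) ≡ s(x) = x^2 + 2x + 1 (mod f). Check: (4x^2 + 6)·(x^2 + 2x + 1) = 4x^4 + x^3 + 3x^2 + 5x + 6 ≡ 1 (mod x^3 + 6x + 5).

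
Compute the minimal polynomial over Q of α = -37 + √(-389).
m_α(x) = x^2 + 74x + 1758

From α + 37 = √(-389), squaring gives (α + 37)^2 = -389, i.e. α^2 + 74α + 1369 = -389, so α^2 + 74α + 1758 = 0. The discriminant of x^2 + 74x + 1758 is (74)^2 - 4·(1758) = 5476 - 7032 = -1556, and 4·(-389) is not a perfect square in Q since -389 is squarefree and ≠ 1. Hence x^2 + 74x + 1758 is irreducible over Q and is the minimal polynomial of α.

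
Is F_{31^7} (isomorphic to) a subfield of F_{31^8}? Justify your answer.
No: F_{31^7} is not a subfield of F_{31^8}

F_{p^m} embeds in F_{p^n} iff m | n. Here 7 ∤ 8 (since 8 = 1·7 + 1 with remainder 1 ≠ 0), so F_{31^7} is not a subfield of F_{31^8}. Equivalently: if it were, the tower law would give 7 = [F_{31^7}:F_31] dividing [F_{31^8}:F_31] = 8, contradiction.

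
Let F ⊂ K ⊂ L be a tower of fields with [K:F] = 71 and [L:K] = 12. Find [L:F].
[L:F] = 852

The tower law says that for any tower of field extensions F ⊂ K ⊂ L with finite degrees, [L:F] = [L:K] · [K:F]. Here this gives [L:F] = 12 · 71 = 852.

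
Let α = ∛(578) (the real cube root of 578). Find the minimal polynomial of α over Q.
m_α(x) = x^3 - 578

α satisfies α^3 = 578, so x^3 - 578 annihilates α. By the rational root test, a rational root p/q (in lowest terms) of x^3 - 578 would satisfy p^3 = 578 q^3, forcing q = 1 and p^3 = 578; but 578 is not a perfect cube, contradiction. A monic cubic over Q with no rational root is irreducible (any nontrivial factorization would include a linear factor). Hence x^3 - 578 is the minimal polynomial of α, and in particular [Q(α):Q] = 3.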